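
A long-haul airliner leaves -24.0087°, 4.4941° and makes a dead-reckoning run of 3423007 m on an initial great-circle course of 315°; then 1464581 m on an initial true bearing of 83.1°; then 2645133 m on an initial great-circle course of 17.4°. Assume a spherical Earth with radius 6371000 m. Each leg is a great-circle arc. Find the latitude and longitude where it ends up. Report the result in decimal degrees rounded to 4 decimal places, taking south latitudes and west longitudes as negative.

latitude 23.1435°, longitude 3.8857°

Apply the spherical direct solution leg by leg, carrying full precision between legs.
Leg 1: from (-24.0087°, 4.4941°), δ = 3423007/6371000 = 0.537279 rad, θ = 315° → φ = -1.0864°, λ = -16.7267°.
Leg 2: from (-1.0864°, -16.7267°), δ = 1464581/6371000 = 0.229882 rad, θ = 83.1° → φ = 0.5104°, λ = -3.6520°.
Leg 3: from (0.5104°, -3.6520°), δ = 2645133/6371000 = 0.415183 rad, θ = 17.4° → φ = 23.1435°, λ = 3.8857°.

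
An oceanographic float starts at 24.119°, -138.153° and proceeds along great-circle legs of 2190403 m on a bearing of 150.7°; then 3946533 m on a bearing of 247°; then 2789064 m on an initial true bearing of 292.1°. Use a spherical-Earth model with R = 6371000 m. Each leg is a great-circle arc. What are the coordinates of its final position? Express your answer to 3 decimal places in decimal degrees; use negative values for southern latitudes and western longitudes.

latitude 2.288°, longitude 175.642°

Apply the spherical direct solution leg by leg, carrying full precision between legs.
Leg 1: from (24.119°, -138.153°), δ = 2190403/6371000 = 0.343808 rad, θ = 150.7° → φ = 6.686°, λ = -128.593°.
Leg 2: from (6.686°, -128.593°), δ = 3946533/6371000 = 0.619453 rad, θ = 247° → φ = -7.499°, λ = -161.211°.
Leg 3: from (-7.499°, -161.211°), δ = 2789064/6371000 = 0.437775 rad, θ = 292.1° → φ = 2.288°, λ = 175.642°.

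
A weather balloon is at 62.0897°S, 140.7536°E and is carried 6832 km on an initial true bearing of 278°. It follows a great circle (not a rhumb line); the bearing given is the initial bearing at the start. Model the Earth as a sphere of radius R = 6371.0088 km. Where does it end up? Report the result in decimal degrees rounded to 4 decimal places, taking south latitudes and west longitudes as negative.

δ = 6832/6371.0088 = 1.072358 rad (61.4416°).
With φ₁ = -62.0897° = -1.083670 rad and θ = 278° = 4.852015 rad:
sin φ₂ = sin φ₁ cos δ + cos φ₁ sin δ cos θ = (-0.883681)(0.478055) + (0.468089)(0.878330)(0.139173) = -0.365229
φ₂ = asin(-0.365229) = -0.373879 rad = -21.4217°.
Then Δλ = atan2(-0.407135, 0.155309) = -1.206368 rad, from sin θ sin δ cos φ₁ over cos δ − sin φ₁ sin φ₂.
λ₂ = 140.7536° + -69.1198° = 71.6338°.

latitude -21.4217°, longitude 71.6338°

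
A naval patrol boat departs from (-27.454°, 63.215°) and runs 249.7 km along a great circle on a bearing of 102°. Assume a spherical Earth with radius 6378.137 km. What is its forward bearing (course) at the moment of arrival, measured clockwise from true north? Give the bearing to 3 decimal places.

final bearing 100.847°

Angular distance δ = d/R = 249.7 / 6378.137 = 0.039149 rad.
Start latitude φ₁ = -0.479163 rad; initial bearing θ = 1.780236 rad.
Destination latitude: φ₂ = arcsin( sin φ₁ cos δ + cos φ₁ sin δ cos θ ) = arcsin(-0.467904) = -27.898°.
Δλ = atan2( sin θ sin δ cos φ₁ , cos δ − sin φ₁ sin φ₂ ) = atan2(0.033973, 0.783513) = 0.043332 rad = 2.483°.
λ₂ = 63.215° + 2.483° = 65.698°.
The forward bearing on arrival equals the back-azimuth from the destination plus 180°.
Back-azimuth from P₂ (-27.898°, 65.698°) to P₁ (-27.454°, 63.215°), with Δλ' = λ₁ − λ₂ = -2.483°: atan2( sin Δλ' cos φ₁ , cos φ₂ sin φ₁ − sin φ₂ cos φ₁ cos Δλ' ) = 280.847°.
Final bearing = (280.847° + 180°) mod 360° = 100.847°.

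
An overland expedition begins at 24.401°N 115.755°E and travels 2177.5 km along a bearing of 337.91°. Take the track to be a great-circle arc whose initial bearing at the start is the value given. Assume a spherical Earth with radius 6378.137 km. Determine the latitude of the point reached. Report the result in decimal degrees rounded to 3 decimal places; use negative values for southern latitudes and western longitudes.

Central angle δ = d/R = 0.341401 rad.
With φ₁ = 24.401° = 0.425878 rad and θ = 337.91° = 5.897642 rad:
sin φ₂ = sin φ₁ cos δ + cos φ₁ sin δ cos θ = (0.413120)(0.942287) + (0.910676)(0.334807)(0.926594) = 0.671797
φ₂ = asin(0.671797) = 0.736633 rad = 42.206°.
Δλ = atan2( sin θ sin δ cos φ₁ , cos δ − sin φ₁ sin φ₂ ) = atan2(-0.114662, 0.664754) = -0.170807 rad = -9.787°.
Hence λ₂ = 115.755° + -9.787° = 105.968°.

latitude 42.206°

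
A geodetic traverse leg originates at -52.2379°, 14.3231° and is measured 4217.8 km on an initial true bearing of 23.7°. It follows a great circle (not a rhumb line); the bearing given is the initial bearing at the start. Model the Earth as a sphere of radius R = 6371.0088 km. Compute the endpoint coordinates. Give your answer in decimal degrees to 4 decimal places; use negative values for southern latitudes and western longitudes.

δ = 4217.8/6371.0088 = 0.662030 rad (37.9315°).
Start latitude φ₁ = -0.911723 rad; initial bearing θ = 0.413643 rad.
Destination latitude: φ₂ = arcsin( sin φ₁ cos δ + cos φ₁ sin δ cos θ ) = arcsin(-0.278855) = -16.1919°.
Δλ = atan2( sin θ sin δ cos φ₁ , cos δ − sin φ₁ sin φ₂ ) = atan2(0.151311, 0.568294) = 0.260218 rad = 14.9094°.
Hence λ₂ = 14.3231° + 14.9094° = 29.2325°.

latitude -16.1919°, longitude 29.2325°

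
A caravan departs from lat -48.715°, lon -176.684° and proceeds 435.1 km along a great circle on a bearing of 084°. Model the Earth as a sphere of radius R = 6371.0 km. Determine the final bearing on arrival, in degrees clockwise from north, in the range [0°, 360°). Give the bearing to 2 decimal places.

The arc subtends δ = 435.1/6371 = 0.068294 rad at the centre.
Converting: φ₁ = -0.850237 rad, θ = 1.466077 rad.
sin φ₂ = sin φ₁ cos δ + cos φ₁ sin δ cos θ = (-0.751437)(0.997669) + (0.659805)(0.068241)(0.104528) = -0.744979
φ₂ = asin(-0.744979) = -0.840503 rad = -48.157°.
Δλ = atan2( sin θ sin δ cos φ₁ , cos δ − sin φ₁ sin φ₂ ) = atan2(0.044779, 0.437864) = 0.101912 rad = 5.839°.
λ₂ = -176.684° + 5.839° = -170.845°.
The forward bearing on arrival equals the back-azimuth from the destination plus 180°.
Back-azimuth from P₂ (-48.16°, -170.84°) to P₁ (-48.72°, -176.68°), with Δλ' = λ₁ − λ₂ = -5.84°: atan2( sin Δλ' cos φ₁ , cos φ₂ sin φ₁ − sin φ₂ cos φ₁ cos Δλ' ) = 259.63°.
Final bearing = (259.63° + 180°) mod 360° = 79.63°.

final bearing 79.63°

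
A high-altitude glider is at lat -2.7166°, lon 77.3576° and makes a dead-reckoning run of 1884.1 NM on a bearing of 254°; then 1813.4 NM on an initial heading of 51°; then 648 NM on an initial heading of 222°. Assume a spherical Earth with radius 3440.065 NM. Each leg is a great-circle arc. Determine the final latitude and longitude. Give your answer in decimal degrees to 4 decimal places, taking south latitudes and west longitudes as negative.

latitude 0.6926°, longitude 62.8483°

Apply the spherical direct solution leg by leg, carrying full precision between legs.
Leg 1: from (-2.7166°, 77.3576°), δ = 1884.1/3440.065 = 0.547693 rad, θ = 254° → φ = -10.5930°, λ = 46.7453°.
Leg 2: from (-10.5930°, 46.7453°), δ = 1813.4/3440.065 = 0.527141 rad, θ = 51° → φ = 8.7612°, λ = 70.0469°.
Leg 3: from (8.7612°, 70.0469°), δ = 648/3440.065 = 0.188369 rad, θ = 222° → φ = 0.6926°, λ = 62.8483°.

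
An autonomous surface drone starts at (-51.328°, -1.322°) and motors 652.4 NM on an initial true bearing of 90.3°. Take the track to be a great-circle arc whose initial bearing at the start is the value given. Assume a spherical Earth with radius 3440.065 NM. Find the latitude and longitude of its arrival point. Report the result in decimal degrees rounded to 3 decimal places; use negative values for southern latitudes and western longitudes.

Angular distance δ = d/R = 652.4 / 3440.065 = 0.189648 rad.
Converting: φ₁ = -0.895843 rad, θ = 1.576032 rad.
Applying the spherical law of cosines for sides, sin φ₂ = sin φ₁ cos δ + cos φ₁ sin δ cos θ = -0.767355, so φ₂ = -50.117°.
Then Δλ = atan2(0.117793, 0.382969) = 0.298394 rad, from sin θ sin δ cos φ₁ over cos δ − sin φ₁ sin φ₂.
λ₂ = λ₁ + Δλ = 15.775°.

latitude -50.117°, longitude 15.775°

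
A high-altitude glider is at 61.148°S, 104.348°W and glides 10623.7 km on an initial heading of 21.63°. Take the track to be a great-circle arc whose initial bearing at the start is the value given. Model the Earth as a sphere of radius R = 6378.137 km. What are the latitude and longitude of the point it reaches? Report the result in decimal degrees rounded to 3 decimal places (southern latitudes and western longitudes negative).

latitude 31.972°, longitude -78.717°

The arc subtends δ = 10623.7/6378.137 = 1.665643 rad at the centre.
With φ₁ = -61.148° = -1.067234 rad and θ = 21.63° = 0.377515 rad:
sin φ₂ = sin φ₁ cos δ + cos φ₁ sin δ cos θ = (-0.875869)(-0.094705) + (0.482549)(0.995505)(0.929584) = 0.529502
φ₂ = asin(0.529502) = 0.558014 rad = 31.972°.
Then Δλ = atan2(0.177073, 0.369070) = 0.447344 rad, from sin θ sin δ cos φ₁ over cos δ − sin φ₁ sin φ₂.
Hence λ₂ = -104.348° + 25.631° = -78.717°.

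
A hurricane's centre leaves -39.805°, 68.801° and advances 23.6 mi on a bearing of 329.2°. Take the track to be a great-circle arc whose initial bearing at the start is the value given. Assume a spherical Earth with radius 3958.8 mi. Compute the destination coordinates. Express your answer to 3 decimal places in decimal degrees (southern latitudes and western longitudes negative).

Angular distance δ = d/R = 23.6 / 3958.8 = 0.005961 rad.
With φ₁ = -39.805° = -0.694728 rad and θ = 329.2° = 5.745624 rad:
Applying the spherical law of cosines for sides, sin φ₂ = sin φ₁ cos δ + cos φ₁ sin δ cos θ = -0.636232, so φ₂ = -39.511°.
Δλ = atan2( sin θ sin δ cos φ₁ , cos δ − sin φ₁ sin φ₂ ) = atan2(-0.002345, 0.592682) = -0.003957 rad = -0.227°.
Hence λ₂ = 68.801° + -0.227° = 68.574°.

latitude -39.511°, longitude 68.574°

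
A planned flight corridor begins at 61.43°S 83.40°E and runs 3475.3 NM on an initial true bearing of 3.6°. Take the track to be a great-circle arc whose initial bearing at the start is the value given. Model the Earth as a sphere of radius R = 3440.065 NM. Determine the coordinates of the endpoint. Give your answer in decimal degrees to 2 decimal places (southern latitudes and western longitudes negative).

latitude -3.59°, longitude 86.45°

Angular distance δ = d/R = 3475.3 / 3440.065 = 1.010243 rad.
With φ₁ = -61.43° = -1.072156 rad and θ = 3.6° = 0.062832 rad:
Destination latitude: φ₂ = arcsin( sin φ₁ cos δ + cos φ₁ sin δ cos θ ) = arcsin(-0.062673) = -3.59°.
For the longitude increment, Δλ = atan2( sin θ sin δ cos φ₁, cos δ − sin φ₁ sin φ₂ ) = atan2(0.025433, 0.476614) = 3.05°.
λ₂ = λ₁ + Δλ = 86.45°.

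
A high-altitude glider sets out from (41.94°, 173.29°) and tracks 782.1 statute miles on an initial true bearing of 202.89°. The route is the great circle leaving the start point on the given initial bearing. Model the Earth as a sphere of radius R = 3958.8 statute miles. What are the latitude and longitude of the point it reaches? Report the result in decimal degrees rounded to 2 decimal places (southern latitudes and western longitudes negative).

latitude 31.39°, longitude 168.16°

The arc subtends δ = 782.1/3958.8 = 0.197560 rad at the centre.
Start latitude φ₁ = 0.731991 rad; initial bearing θ = 3.541099 rad.
Destination latitude: φ₂ = arcsin( sin φ₁ cos δ + cos φ₁ sin δ cos θ ) = arcsin(0.520849) = 31.39°.
Then Δλ = atan2(-0.056789, 0.632438) = -0.089553 rad, from sin θ sin δ cos φ₁ over cos δ − sin φ₁ sin φ₂.
λ₂ = λ₁ + Δλ = 168.16°.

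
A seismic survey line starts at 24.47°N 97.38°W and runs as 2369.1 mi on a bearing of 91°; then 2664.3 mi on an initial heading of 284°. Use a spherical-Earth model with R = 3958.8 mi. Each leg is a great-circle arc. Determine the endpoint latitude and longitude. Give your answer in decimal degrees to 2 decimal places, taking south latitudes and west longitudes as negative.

Apply the spherical direct solution leg by leg, carrying full precision between legs.
Leg 1: from (24.47°, -97.38°), δ = 2369.1/3958.8 = 0.598439 rad, θ = 91° → φ = 19.47°, λ = -60.69°.
Leg 2: from (19.47°, -60.69°), δ = 2664.3/3958.8 = 0.673007 rad, θ = 284° → φ = 23.75°, λ = -102.06°.

latitude 23.75°, longitude -102.06°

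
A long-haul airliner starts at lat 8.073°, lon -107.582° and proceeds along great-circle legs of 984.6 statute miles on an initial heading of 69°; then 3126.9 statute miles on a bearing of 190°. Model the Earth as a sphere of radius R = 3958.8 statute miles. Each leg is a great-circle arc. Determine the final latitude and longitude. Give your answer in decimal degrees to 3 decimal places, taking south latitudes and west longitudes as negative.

Apply the spherical direct solution leg by leg, carrying full precision between legs.
Leg 1: from (8.073°, -107.582°), δ = 984.6/3958.8 = 0.248712 rad, θ = 69° → φ = 12.912°, λ = -93.945°.
Leg 2: from (12.912°, -93.945°), δ = 3126.9/3958.8 = 0.789861 rad, θ = 190° → φ = -31.633°, λ = -102.274°.

latitude -31.633°, longitude -102.274°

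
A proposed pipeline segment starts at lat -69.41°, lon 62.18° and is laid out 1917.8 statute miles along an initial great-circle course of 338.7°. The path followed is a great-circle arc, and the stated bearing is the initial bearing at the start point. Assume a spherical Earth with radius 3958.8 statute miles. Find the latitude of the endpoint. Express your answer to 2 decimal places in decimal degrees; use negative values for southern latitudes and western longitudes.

latitude -42.52°

Central angle δ = d/R = 0.484440 rad.
Start latitude φ₁ = -1.211433 rad; initial bearing θ = 5.911430 rad.
Destination latitude: φ₂ = arcsin( sin φ₁ cos δ + cos φ₁ sin δ cos θ ) = arcsin(-0.675814) = -42.52°.
Δλ = atan2( sin θ sin δ cos φ₁ , cos δ − sin φ₁ sin φ₂ ) = atan2(-0.059494, 0.252293) = -0.231581 rad = -13.27°.
λ₂ = λ₁ + Δλ = 48.91°.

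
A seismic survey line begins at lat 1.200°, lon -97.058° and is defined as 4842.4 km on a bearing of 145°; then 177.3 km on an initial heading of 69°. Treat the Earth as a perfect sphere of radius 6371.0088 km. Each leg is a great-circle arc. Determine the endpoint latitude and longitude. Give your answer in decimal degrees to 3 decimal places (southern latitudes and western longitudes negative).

Apply the spherical direct solution leg by leg, carrying full precision between legs.
Leg 1: from (1.200°, -97.058°), δ = 4842.4/6371.0088 = 0.760068 rad, θ = 145° → φ = -33.303°, λ = -68.840°.
Leg 2: from (-33.303°, -68.840°), δ = 177.3/6371.0088 = 0.027829 rad, θ = 69° → φ = -32.719°, λ = -67.071°.

latitude -32.719°, longitude -67.071°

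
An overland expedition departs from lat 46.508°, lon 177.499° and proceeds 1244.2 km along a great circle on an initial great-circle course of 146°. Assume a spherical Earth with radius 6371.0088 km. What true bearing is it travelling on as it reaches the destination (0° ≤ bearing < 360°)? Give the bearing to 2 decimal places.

Central angle δ = d/R = 0.195291 rad.
Converting: φ₁ = 0.811718 rad, θ = 2.548181 rad.
Destination latitude: φ₂ = arcsin( sin φ₁ cos δ + cos φ₁ sin δ cos θ ) = arcsin(0.600957) = 36.938°.
For the longitude increment, Δλ = atan2( sin θ sin δ cos φ₁, cos δ − sin φ₁ sin φ₂ ) = atan2(0.074684, 0.545015) = 7.803°.
λ₂ = 177.499° + 7.803° = 185.302°, normalized to (−180°, 180°] → -174.698°.
The forward bearing on arrival equals the back-azimuth from the destination plus 180°.
Back-azimuth from P₂ (36.94°, -174.70°) to P₁ (46.51°, 177.50°), with Δλ' = λ₁ − λ₂ = 352.20°: atan2( sin Δλ' cos φ₁ , cos φ₂ sin φ₁ − sin φ₂ cos φ₁ cos Δλ' ) = 331.22°.
Final bearing = (331.22° + 180°) mod 360° = 151.22°.

final bearing 151.22°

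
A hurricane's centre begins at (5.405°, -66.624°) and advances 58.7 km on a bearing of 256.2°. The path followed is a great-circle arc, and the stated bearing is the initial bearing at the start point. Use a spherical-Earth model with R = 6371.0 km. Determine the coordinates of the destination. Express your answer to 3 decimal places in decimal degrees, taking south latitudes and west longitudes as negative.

Central angle δ = d/R = 0.009214 rad.
Converting: φ₁ = 0.094335 rad, θ = 4.471534 rad.
sin φ₂ = sin φ₁ cos δ + cos φ₁ sin δ cos θ = (0.094195)(0.999958) + (0.995554)(0.009213)(-0.238533) = 0.092003
φ₂ = asin(0.092003) = 0.092134 rad = 5.279°.
For the longitude increment, Δλ = atan2( sin θ sin δ cos φ₁, cos δ − sin φ₁ sin φ₂ ) = atan2(-0.008908, 0.991291) = -0.515°.
Hence λ₂ = -66.624° + -0.515° = -67.139°.

latitude 5.279°, longitude -67.139°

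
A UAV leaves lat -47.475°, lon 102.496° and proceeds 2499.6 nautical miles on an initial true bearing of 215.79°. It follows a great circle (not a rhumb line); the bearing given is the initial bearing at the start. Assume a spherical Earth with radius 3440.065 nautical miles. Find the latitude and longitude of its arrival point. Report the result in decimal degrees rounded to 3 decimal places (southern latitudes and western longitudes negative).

δ = 2499.6/3440.065 = 0.726614 rad (41.6319°).
Converting: φ₁ = -0.828595 rad, θ = 3.766246 rad.
Applying the spherical law of cosines for sides, sin φ₂ = sin φ₁ cos δ + cos φ₁ sin δ cos θ = -0.915085, so φ₂ = -66.218°.
For the longitude increment, Δλ = atan2( sin θ sin δ cos φ₁, cos δ − sin φ₁ sin φ₂ ) = atan2(-0.262604, 0.073026) = -74.460°.
λ₂ = λ₁ + Δλ = 28.036°.

latitude -66.218°, longitude 28.036°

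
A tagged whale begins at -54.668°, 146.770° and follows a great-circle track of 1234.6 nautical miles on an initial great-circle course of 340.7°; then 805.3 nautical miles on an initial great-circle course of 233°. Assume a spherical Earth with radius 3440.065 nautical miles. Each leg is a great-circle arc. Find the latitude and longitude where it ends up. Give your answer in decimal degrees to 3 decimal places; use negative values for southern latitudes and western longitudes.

Apply the spherical direct solution leg by leg, carrying full precision between legs.
Leg 1: from (-54.668°, 146.770°), δ = 1234.6/3440.065 = 0.358889 rad, θ = 340.7° → φ = -34.899°, λ = 138.633°.
Leg 2: from (-34.899°, 138.633°), δ = 805.3/3440.065 = 0.234094 rad, θ = 233° → φ = -42.146°, λ = 124.164°.

latitude -42.146°, longitude 124.164°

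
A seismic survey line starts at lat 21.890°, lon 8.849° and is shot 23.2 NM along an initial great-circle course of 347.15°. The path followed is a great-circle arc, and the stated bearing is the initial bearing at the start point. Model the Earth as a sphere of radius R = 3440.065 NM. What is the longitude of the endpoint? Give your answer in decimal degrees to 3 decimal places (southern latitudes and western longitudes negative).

Central angle δ = d/R = 0.006744 rad.
Converting: φ₁ = 0.382053 rad, θ = 6.058910 rad.
sin φ₂ = sin φ₁ cos δ + cos φ₁ sin δ cos θ = (0.372826)(0.999977) + (0.927901)(0.006744)(0.974956) = 0.378918
φ₂ = asin(0.378918) = 0.388627 rad = 22.267°.
For the longitude increment, Δλ = atan2( sin θ sin δ cos φ₁, cos δ − sin φ₁ sin φ₂ ) = atan2(-0.001392, 0.858707) = -0.093°.
Hence λ₂ = 8.849° + -0.093° = 8.756°.

longitude 8.756°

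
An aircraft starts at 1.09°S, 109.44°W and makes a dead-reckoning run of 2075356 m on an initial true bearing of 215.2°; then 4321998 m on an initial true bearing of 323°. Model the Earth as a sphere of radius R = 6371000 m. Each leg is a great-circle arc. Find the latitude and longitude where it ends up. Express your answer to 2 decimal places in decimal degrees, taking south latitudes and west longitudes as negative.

latitude 15.28°, longitude -143.57°

Apply the spherical direct solution leg by leg, carrying full precision between legs.
Leg 1: from (-1.09°, -109.44°), δ = 2075356/6371000 = 0.325750 rad, θ = 215.2° → φ = -16.23°, λ = -120.52°.
Leg 2: from (-16.23°, -120.52°), δ = 4321998/6371000 = 0.678386 rad, θ = 323° → φ = 15.28°, λ = -143.57°.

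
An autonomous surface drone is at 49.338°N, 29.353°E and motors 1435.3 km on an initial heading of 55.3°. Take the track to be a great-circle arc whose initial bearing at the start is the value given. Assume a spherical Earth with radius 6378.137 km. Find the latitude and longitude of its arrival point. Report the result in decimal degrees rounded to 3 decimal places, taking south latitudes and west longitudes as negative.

latitude 55.307°, longitude 48.156°

Angular distance δ = d/R = 1435.3 / 6378.137 = 0.225034 rad.
Start latitude φ₁ = 0.861111 rad; initial bearing θ = 0.965167 rad.
Destination latitude: φ₂ = arcsin( sin φ₁ cos δ + cos φ₁ sin δ cos θ ) = arcsin(0.822212) = 55.307°.
For the longitude increment, Δλ = atan2( sin θ sin δ cos φ₁, cos δ − sin φ₁ sin φ₂ ) = atan2(0.119537, 0.351084) = 18.803°.
λ₂ = 29.353° + 18.803° = 48.156°.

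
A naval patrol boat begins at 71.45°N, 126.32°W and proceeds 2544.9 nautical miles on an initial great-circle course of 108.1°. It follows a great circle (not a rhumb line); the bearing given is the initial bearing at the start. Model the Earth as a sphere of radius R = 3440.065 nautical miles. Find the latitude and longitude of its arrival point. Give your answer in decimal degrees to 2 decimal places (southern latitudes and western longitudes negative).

Central angle δ = d/R = 0.739783 rad.
With φ₁ = 71.45° = 1.247038 rad and θ = 108.1° = 1.886701 rad:
sin φ₂ = sin φ₁ cos δ + cos φ₁ sin δ cos θ = (0.948046)(0.738615) + (0.318132)(0.674127)(-0.310676) = 0.633613
φ₂ = asin(0.633613) = 0.686215 rad = 39.32°.
Δλ = atan2( sin θ sin δ cos φ₁ , cos δ − sin φ₁ sin φ₂ ) = atan2(0.203849, 0.137920) = 0.975961 rad = 55.92°.
λ₂ = λ₁ + Δλ = -70.40°.

latitude 39.32°, longitude -70.40°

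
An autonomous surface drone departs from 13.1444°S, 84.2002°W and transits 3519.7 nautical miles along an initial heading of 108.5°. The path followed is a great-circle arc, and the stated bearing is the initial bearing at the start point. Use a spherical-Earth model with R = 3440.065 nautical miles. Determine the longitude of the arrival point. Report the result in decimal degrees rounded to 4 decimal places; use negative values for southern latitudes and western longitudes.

The arc subtends δ = 3519.7/3440.065 = 1.023149 rad at the centre.
Start latitude φ₁ = -0.229413 rad; initial bearing θ = 1.893682 rad.
Applying the spherical law of cosines for sides, sin φ₂ = sin φ₁ cos δ + cos φ₁ sin δ cos θ = -0.382208, so φ₂ = -22.4705°.
Δλ = atan2( sin θ sin δ cos φ₁ , cos δ − sin φ₁ sin φ₂ ) = atan2(0.788421, 0.433764) = 1.067825 rad = 61.1818°.
λ₂ = λ₁ + Δλ = -23.0184°.

longitude -23.0184°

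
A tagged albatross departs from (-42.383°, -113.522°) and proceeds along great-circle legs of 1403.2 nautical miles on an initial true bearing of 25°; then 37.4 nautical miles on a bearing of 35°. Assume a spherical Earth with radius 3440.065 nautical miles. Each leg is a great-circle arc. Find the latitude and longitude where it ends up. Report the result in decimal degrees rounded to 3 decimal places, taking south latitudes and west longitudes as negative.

latitude -20.174°, longitude -102.818°

Apply the spherical direct solution leg by leg, carrying full precision between legs.
Leg 1: from (-42.383°, -113.522°), δ = 1403.2/3440.065 = 0.407899 rad, θ = 25° → φ = -20.684°, λ = -103.199°.
Leg 2: from (-20.684°, -103.199°), δ = 37.4/3440.065 = 0.010872 rad, θ = 35° → φ = -20.174°, λ = -102.818°.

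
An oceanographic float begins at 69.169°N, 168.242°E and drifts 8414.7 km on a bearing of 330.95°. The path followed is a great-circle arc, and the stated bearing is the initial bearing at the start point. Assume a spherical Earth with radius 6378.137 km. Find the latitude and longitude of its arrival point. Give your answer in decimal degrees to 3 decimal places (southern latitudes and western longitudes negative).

Angular distance δ = d/R = 8414.7 / 6378.137 = 1.319304 rad.
Start latitude φ₁ = 1.207227 rad; initial bearing θ = 5.776167 rad.
Applying the spherical law of cosines for sides, sin φ₂ = sin φ₁ cos δ + cos φ₁ sin δ cos θ = 0.533679, so φ₂ = 32.254°.
Δλ = atan2( sin θ sin δ cos φ₁ , cos δ − sin φ₁ sin φ₂ ) = atan2(-0.167244, -0.249945) = -2.551891 rad = -146.213°.
λ₂ = λ₁ + Δλ = 22.029°.

latitude 32.254°, longitude 22.029°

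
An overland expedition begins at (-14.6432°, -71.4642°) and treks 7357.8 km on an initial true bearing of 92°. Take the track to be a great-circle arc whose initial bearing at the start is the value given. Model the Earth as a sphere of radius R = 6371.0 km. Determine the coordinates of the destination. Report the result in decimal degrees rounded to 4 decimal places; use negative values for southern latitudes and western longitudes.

The arc subtends δ = 7357.8/6371 = 1.154889 rad at the centre.
Start latitude φ₁ = -0.255572 rad; initial bearing θ = 1.605703 rad.
sin φ₂ = sin φ₁ cos δ + cos φ₁ sin δ cos θ = (-0.252799)(0.404020) + (0.967519)(0.914750)(-0.034899) = -0.133023
φ₂ = asin(-0.133023) = -0.133419 rad = -7.6443°.
Δλ = atan2( sin θ sin δ cos φ₁ , cos δ − sin φ₁ sin φ₂ ) = atan2(0.884499, 0.370392) = 1.174224 rad = 67.2781°.
λ₂ = λ₁ + Δλ = -4.1861°.

latitude -7.6443°, longitude -4.1861°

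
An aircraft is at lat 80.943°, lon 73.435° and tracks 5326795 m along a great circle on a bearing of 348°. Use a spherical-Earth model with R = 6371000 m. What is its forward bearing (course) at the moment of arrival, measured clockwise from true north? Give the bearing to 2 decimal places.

final bearing 182.98°

Angular distance δ = d/R = 5326795 / 6371000 = 0.836100 rad.
Start latitude φ₁ = 1.412722 rad; initial bearing θ = 6.073746 rad.
Applying the spherical law of cosines for sides, sin φ₂ = sin φ₁ cos δ + cos φ₁ sin δ cos θ = 0.776260, so φ₂ = 50.919°.
For the longitude increment, Δλ = atan2( sin θ sin δ cos φ₁, cos δ − sin φ₁ sin φ₂ ) = atan2(-0.024286, -0.096220) = -165.834°.
λ₂ = 73.435° + -165.834° = -92.399°.
The forward bearing on arrival equals the back-azimuth from the destination plus 180°.
Back-azimuth from P₂ (50.92°, -92.40°) to P₁ (80.94°, 73.44°), with Δλ' = λ₁ − λ₂ = 165.83°: atan2( sin Δλ' cos φ₁ , cos φ₂ sin φ₁ − sin φ₂ cos φ₁ cos Δλ' ) = 2.98°.
Final bearing = (2.98° + 180°) mod 360° = 182.98°.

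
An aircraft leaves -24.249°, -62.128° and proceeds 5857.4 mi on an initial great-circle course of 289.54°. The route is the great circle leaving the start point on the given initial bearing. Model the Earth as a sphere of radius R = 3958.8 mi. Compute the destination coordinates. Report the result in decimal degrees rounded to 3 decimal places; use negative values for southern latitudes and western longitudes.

Central angle δ = d/R = 1.479590 rad.
Start latitude φ₁ = -0.423225 rad; initial bearing θ = 5.053426 rad.
sin φ₂ = sin φ₁ cos δ + cos φ₁ sin δ cos θ = (-0.410703)(0.091080) + (0.911769)(0.995844)(0.334465) = 0.266280
φ₂ = asin(0.266280) = 0.269532 rad = 15.443°.
Δλ = atan2( sin θ sin δ cos φ₁ , cos δ − sin φ₁ sin φ₂ ) = atan2(-0.855687, 0.200442) = -1.340698 rad = -76.816°.
Hence λ₂ = -62.128° + -76.816° = -138.944°.

latitude 15.443°, longitude -138.944°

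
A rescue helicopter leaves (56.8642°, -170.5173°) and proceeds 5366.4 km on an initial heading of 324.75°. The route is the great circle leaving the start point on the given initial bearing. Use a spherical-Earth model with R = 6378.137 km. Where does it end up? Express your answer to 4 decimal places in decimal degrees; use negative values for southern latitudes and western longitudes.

Angular distance δ = d/R = 5366.4 / 6378.137 = 0.841374 rad.
Start latitude φ₁ = 0.992468 rad; initial bearing θ = 5.667957 rad.
Applying the spherical law of cosines for sides, sin φ₂ = sin φ₁ cos δ + cos φ₁ sin δ cos θ = 0.890876, so φ₂ = 62.9836°.
Then Δλ = atan2(-0.235211, -0.079561) = -1.896968 rad, from sin θ sin δ cos φ₁ over cos δ − sin φ₁ sin φ₂.
λ₂ = -170.5173° + -108.6883° = -279.2056°, normalized to (−180°, 180°] → 80.7944°.

latitude 62.9836°, longitude 80.7944°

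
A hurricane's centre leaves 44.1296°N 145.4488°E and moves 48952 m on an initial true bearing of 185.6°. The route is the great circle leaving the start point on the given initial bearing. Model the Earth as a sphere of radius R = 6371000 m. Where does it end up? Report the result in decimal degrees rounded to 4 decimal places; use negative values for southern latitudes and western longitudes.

latitude 43.6914°, longitude 145.3894°

δ = 48952/6371000 = 0.007684 rad (0.4402°).
Start latitude φ₁ = 0.770207 rad; initial bearing θ = 3.239331 rad.
Destination latitude: φ₂ = arcsin( sin φ₁ cos δ + cos φ₁ sin δ cos θ ) = arcsin(0.690775) = 43.6914°.
For the longitude increment, Δλ = atan2( sin θ sin δ cos φ₁, cos δ − sin φ₁ sin φ₂ ) = atan2(-0.000538, 0.518995) = -0.0594°.
Hence λ₂ = 145.4488° + -0.0594° = 145.3894°.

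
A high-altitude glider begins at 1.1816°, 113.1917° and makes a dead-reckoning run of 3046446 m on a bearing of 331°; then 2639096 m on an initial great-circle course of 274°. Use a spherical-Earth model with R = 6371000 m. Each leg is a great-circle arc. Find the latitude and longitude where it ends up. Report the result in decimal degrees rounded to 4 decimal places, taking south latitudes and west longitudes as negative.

Apply the spherical direct solution leg by leg, carrying full precision between legs.
Leg 1: from (1.1816°, 113.1917°), δ = 3046446/6371000 = 0.478174 rad, θ = 331° → φ = 24.8779°, λ = 98.9562°.
Leg 2: from (24.8779°, 98.9562°), δ = 2639096/6371000 = 0.414236 rad, θ = 274° → φ = 24.2411°, λ = 72.8308°.

latitude 24.2411°, longitude 72.8308°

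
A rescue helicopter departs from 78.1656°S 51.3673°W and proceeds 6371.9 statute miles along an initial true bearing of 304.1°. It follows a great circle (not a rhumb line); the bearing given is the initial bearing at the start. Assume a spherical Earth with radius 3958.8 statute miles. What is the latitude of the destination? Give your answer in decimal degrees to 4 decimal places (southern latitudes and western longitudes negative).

The arc subtends δ = 6371.9/3958.8 = 1.609553 rad at the centre.
Converting: φ₁ = -1.364247 rad, θ = 5.307546 rad.
sin φ₂ = sin φ₁ cos δ + cos φ₁ sin δ cos θ = (-0.978744)(-0.038747) + (0.205084)(0.999249)(0.560639) = 0.152815
φ₂ = asin(0.152815) = 0.153416 rad = 8.7901°.
Then Δλ = atan2(-0.169694, 0.110820) = -0.992276 rad, from sin θ sin δ cos φ₁ over cos δ − sin φ₁ sin φ₂.
λ₂ = λ₁ + Δλ = -108.2205°.

latitude 8.7901°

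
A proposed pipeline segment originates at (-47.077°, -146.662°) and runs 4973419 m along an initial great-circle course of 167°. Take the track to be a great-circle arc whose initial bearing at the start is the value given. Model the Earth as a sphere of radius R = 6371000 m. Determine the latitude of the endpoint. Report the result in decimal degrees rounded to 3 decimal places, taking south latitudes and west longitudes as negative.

latitude -80.830°

Angular distance δ = d/R = 4973419 / 6371000 = 0.780634 rad.
With φ₁ = -47.077° = -0.821649 rad and θ = 167° = 2.914700 rad:
Applying the spherical law of cosines for sides, sin φ₂ = sin φ₁ cos δ + cos φ₁ sin δ cos θ = -0.987221, so φ₂ = -80.830°.
Δλ = atan2( sin θ sin δ cos φ₁ , cos δ − sin φ₁ sin φ₂ ) = atan2(0.107808, -0.012445) = 1.685720 rad = 96.585°.
λ₂ = λ₁ + Δλ = -50.077°.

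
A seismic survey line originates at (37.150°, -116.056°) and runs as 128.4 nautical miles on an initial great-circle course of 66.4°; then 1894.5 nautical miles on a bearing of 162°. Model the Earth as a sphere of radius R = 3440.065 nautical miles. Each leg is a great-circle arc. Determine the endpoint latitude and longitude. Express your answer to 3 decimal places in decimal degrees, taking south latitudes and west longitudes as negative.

Apply the spherical direct solution leg by leg, carrying full precision between legs.
Leg 1: from (37.150°, -116.056°), δ = 128.4/3440.065 = 0.037325 rad, θ = 66.4° → φ = 37.980°, λ = -113.570°.
Leg 2: from (37.980°, -113.570°), δ = 1894.5/3440.065 = 0.550716 rad, θ = 162° → φ = 7.592°, λ = -104.180°.

latitude 7.592°, longitude -104.180°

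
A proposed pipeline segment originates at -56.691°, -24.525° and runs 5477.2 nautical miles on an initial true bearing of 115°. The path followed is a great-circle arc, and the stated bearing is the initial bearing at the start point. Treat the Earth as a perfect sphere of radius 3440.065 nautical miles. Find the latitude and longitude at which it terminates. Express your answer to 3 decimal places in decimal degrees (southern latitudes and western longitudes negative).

latitude -12.366°, longitude 87.408°

δ = 5477.2/3440.065 = 1.592179 rad (91.2251°).
With φ₁ = -56.691° = -0.989445 rad and θ = 115° = 2.007129 rad:
Applying the spherical law of cosines for sides, sin φ₂ = sin φ₁ cos δ + cos φ₁ sin δ cos θ = -0.214161, so φ₂ = -12.366°.
Then Δλ = atan2(0.497589, -0.200360) = 1.953595 rad, from sin θ sin δ cos φ₁ over cos δ − sin φ₁ sin φ₂.
λ₂ = λ₁ + Δλ = 87.408°.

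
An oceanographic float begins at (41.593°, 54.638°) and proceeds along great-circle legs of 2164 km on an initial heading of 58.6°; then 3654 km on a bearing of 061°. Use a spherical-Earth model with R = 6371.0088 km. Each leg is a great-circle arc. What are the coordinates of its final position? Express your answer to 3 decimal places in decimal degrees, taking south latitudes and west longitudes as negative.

Apply the spherical direct solution leg by leg, carrying full precision between legs.
Leg 1: from (41.593°, 54.638°), δ = 2164/6371.0088 = 0.339664 rad, θ = 58.6° → φ = 49.089°, λ = 80.375°.
Leg 2: from (49.089°, 80.375°), δ = 3654/6371.0088 = 0.573536 rad, θ = 61° → φ = 53.811°, λ = 133.865°.

latitude 53.811°, longitude 133.865°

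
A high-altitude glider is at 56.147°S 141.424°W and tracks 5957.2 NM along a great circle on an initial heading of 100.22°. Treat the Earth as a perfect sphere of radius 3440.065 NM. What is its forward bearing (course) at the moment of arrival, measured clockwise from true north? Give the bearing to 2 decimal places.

Central angle δ = d/R = 1.731711 rad.
With φ₁ = -56.147° = -0.979950 rad and θ = 100.22° = 1.749169 rad:
Destination latitude: φ₂ = arcsin( sin φ₁ cos δ + cos φ₁ sin δ cos θ ) = arcsin(0.035497) = 2.034°.
Δλ = atan2( sin θ sin δ cos φ₁ , cos δ − sin φ₁ sin φ₂ ) = atan2(0.541143, -0.130742) = 1.807857 rad = 103.583°.
Hence λ₂ = -141.424° + 103.583° = -37.841°.
The forward bearing on arrival equals the back-azimuth from the destination plus 180°.
Back-azimuth from P₂ (2.03°, -37.84°) to P₁ (-56.15°, -141.42°), with Δλ' = λ₁ − λ₂ = -103.58°: atan2( sin Δλ' cos φ₁ , cos φ₂ sin φ₁ − sin φ₂ cos φ₁ cos Δλ' ) = 213.27°.
Final bearing = (213.27° + 180°) mod 360° = 33.27°.

final bearing 33.27°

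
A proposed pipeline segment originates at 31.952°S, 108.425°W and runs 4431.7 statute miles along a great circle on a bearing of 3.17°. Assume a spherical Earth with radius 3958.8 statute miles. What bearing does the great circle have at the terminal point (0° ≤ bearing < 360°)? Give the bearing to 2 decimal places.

δ = 4431.7/3958.8 = 1.119455 rad (64.1401°).
Converting: φ₁ = -0.557668 rad, θ = 0.055327 rad.
sin φ₂ = sin φ₁ cos δ + cos φ₁ sin δ cos θ = (-0.529209)(0.436173) + (0.848492)(0.899863)(0.998470) = 0.531532
φ₂ = asin(0.531532) = 0.560408 rad = 32.109°.
Then Δλ = atan2(0.042222, 0.717464) = 0.058781 rad, from sin θ sin δ cos φ₁ over cos δ − sin φ₁ sin φ₂.
λ₂ = λ₁ + Δλ = -105.057°.
The forward bearing on arrival equals the back-azimuth from the destination plus 180°.
Back-azimuth from P₂ (32.11°, -105.06°) to P₁ (-31.95°, -108.42°), with Δλ' = λ₁ − λ₂ = -3.37°: atan2( sin Δλ' cos φ₁ , cos φ₂ sin φ₁ − sin φ₂ cos φ₁ cos Δλ' ) = 183.18°.
Final bearing = (183.18° + 180°) mod 360° = 3.18°.

final bearing 3.18°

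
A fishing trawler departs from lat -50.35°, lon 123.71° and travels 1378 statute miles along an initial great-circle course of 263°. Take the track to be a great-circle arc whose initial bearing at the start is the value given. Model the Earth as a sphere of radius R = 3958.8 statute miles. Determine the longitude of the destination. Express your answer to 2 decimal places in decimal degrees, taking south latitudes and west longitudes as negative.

longitude 92.91°

δ = 1378/3958.8 = 0.348085 rad (19.9438°).
Start latitude φ₁ = -0.878773 rad; initial bearing θ = 4.590216 rad.
Destination latitude: φ₂ = arcsin( sin φ₁ cos δ + cos φ₁ sin δ cos θ ) = arcsin(-0.750306) = -48.62°.
Δλ = atan2( sin θ sin δ cos φ₁ , cos δ − sin φ₁ sin φ₂ ) = atan2(-0.216031, 0.362325) = -0.537648 rad = -30.80°.
Hence λ₂ = 123.71° + -30.80° = 92.91°.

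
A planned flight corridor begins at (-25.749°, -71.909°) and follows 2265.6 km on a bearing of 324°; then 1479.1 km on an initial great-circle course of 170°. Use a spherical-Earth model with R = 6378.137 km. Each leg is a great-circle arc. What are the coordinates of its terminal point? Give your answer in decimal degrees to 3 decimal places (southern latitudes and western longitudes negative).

Apply the spherical direct solution leg by leg, carrying full precision between legs.
Leg 1: from (-25.749°, -71.909°), δ = 2265.6/6378.137 = 0.355213 rad, θ = 324° → φ = -8.852°, λ = -83.849°.
Leg 2: from (-8.852°, -83.849°), δ = 1479.1/6378.137 = 0.231902 rad, θ = 170° → φ = -21.926°, λ = -81.383°.

latitude -21.926°, longitude -81.383°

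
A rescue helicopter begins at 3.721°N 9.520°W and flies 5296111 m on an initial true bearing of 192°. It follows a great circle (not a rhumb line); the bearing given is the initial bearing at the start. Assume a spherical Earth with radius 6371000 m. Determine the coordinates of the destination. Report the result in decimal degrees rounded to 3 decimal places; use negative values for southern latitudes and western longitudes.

latitude -42.640°, longitude -21.573°

Angular distance δ = d/R = 5296111 / 6371000 = 0.831284 rad.
Start latitude φ₁ = 0.064944 rad; initial bearing θ = 3.351032 rad.
Destination latitude: φ₂ = arcsin( sin φ₁ cos δ + cos φ₁ sin δ cos θ ) = arcsin(-0.677393) = -42.640°.
For the longitude increment, Δλ = atan2( sin θ sin δ cos φ₁, cos δ − sin φ₁ sin φ₂ ) = atan2(-0.153281, 0.717889) = -12.053°.
λ₂ = -9.520° + -12.053° = -21.573°.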